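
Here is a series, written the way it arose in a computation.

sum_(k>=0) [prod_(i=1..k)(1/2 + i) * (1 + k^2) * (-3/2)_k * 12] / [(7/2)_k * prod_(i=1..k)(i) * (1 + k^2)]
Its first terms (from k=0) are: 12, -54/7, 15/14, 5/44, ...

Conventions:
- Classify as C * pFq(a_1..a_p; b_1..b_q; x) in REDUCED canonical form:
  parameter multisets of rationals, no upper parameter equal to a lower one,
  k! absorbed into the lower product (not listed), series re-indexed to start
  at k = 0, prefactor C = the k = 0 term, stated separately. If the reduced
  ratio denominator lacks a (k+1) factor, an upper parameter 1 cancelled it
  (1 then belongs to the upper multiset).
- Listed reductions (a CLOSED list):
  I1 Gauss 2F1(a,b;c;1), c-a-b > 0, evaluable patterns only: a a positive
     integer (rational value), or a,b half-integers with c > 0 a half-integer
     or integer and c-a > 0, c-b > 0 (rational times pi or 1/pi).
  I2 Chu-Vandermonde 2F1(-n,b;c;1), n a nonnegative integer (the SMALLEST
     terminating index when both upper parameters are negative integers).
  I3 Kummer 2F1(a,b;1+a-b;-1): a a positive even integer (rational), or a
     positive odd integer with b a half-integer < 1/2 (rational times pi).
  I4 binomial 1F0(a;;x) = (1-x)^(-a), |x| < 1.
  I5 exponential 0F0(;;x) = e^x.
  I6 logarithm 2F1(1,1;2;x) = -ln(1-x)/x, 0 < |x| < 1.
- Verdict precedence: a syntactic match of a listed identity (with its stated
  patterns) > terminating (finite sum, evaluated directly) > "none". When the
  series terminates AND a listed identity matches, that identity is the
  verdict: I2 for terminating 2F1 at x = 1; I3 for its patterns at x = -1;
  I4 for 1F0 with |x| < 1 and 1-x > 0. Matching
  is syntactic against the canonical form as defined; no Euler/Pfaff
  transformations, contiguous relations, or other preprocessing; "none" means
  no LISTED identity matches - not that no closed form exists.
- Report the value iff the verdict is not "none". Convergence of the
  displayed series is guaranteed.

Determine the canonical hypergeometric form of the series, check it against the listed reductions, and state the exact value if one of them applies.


Classification (C = 12): 2F1 with upper {-3/2, 3/2}, lower {7/2}, argument x = 1. Verdict at x = 1: the half-integer Gauss pattern (I1) matches (x = 1; upper {-3/2, 3/2} half-integers, c = 7/2 in the evaluable pattern). Hence: (225/128) * pi.

The tell: with t_0 = 12, k^2 + 1 divides numerator and denominator alike; prefactor 12 after cancelling.
Step ratio: r(k) = 1 * (k-3/2) (k+3/2) / [(k+7/2) (k+1)] - rational in k, leading ratio 1; with t_0 = 12, classification follows.


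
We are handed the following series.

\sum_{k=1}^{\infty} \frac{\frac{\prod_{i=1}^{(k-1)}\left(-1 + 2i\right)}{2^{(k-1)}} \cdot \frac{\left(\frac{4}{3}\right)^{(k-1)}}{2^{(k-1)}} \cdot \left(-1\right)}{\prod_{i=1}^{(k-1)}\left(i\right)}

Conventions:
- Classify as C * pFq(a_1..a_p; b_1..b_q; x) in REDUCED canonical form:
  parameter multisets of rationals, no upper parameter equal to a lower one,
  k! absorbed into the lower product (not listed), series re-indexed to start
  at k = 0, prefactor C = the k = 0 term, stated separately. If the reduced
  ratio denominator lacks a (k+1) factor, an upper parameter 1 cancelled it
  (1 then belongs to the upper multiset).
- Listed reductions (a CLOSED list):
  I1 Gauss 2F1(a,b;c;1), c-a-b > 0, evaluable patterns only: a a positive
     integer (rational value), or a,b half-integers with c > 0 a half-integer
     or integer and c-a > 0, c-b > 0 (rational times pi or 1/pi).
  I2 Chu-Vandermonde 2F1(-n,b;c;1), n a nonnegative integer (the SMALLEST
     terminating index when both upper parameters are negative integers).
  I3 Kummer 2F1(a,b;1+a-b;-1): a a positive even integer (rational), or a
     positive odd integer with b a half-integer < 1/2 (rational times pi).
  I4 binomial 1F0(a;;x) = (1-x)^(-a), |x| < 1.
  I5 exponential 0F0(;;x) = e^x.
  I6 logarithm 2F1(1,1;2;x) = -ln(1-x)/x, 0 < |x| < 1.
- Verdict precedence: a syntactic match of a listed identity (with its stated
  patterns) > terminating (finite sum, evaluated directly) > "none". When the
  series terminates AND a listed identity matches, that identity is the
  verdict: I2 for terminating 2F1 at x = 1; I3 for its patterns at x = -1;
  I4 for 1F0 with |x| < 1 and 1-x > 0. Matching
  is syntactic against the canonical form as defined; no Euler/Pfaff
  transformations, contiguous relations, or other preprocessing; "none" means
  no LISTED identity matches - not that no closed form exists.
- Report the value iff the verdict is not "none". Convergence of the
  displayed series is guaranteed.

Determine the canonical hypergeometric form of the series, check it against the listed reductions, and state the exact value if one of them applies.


Prefactor -1, argument \frac{2}{3}: 1F0 with upper {\frac{1}{2}} over lower {-}. Verdict: the I4 binomial reduction applies (the 1F0 binomial series: exponent -1/2, x = \frac{2}{3}). Value: \left(-1\right) \cdot \left(\frac{1}{3}\right)^{-\frac{1}{2}}.

Key observation: t_0 = -1 here, and the two k-th powers (prefactor -1) combine into one argument.
Ratio: r(k) = \frac{2}{3} * (k+\frac{1}{2}) / [(k+1)] - rational; roots negated = parameters, x = \frac{2}{3}, C = -1.


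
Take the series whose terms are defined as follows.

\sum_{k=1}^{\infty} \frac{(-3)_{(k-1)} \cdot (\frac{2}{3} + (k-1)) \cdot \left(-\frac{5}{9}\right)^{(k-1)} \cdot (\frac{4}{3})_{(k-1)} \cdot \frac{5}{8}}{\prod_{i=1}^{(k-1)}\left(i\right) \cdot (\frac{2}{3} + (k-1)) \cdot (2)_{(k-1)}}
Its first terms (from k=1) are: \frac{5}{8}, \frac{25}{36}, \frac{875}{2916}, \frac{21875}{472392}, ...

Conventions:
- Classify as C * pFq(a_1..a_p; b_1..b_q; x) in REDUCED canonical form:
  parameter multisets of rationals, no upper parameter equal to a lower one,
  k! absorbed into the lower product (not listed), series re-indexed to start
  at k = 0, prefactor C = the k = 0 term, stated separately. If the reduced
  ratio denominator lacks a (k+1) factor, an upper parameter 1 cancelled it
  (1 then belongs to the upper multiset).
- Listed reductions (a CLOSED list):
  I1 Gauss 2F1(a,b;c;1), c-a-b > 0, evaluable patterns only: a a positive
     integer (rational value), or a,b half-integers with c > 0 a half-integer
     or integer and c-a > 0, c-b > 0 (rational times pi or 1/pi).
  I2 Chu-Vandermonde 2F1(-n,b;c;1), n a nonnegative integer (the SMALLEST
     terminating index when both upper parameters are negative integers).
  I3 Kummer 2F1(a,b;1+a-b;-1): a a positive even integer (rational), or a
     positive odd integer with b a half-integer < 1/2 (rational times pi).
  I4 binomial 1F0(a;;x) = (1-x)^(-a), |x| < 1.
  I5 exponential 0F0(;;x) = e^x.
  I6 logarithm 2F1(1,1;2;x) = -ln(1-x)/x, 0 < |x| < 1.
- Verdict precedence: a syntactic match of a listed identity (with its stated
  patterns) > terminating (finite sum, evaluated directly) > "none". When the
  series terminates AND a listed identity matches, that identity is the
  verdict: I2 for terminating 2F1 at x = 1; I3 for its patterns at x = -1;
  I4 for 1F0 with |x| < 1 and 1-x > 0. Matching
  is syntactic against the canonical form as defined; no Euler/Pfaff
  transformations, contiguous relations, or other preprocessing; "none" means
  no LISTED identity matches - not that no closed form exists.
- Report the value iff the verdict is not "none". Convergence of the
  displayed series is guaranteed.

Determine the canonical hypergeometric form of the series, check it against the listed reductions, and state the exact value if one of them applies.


At argument -\frac{5}{9}: a 2F1 with upper {-3, \frac{4}{3}}, lower {2}, scaled by C = \frac{5}{8}. Verdict: terminating. With -3 upstairs the series is a 4-term polynomial sum; evaluated term by term. Hence: \frac{98365}{59049}.

Key observation: t_0 = \frac{5}{8} here, and the product of the first k integers (C = 5/8) is k!.
Ratio: r(k) = -\frac{5}{9} * (k-3) (k+\frac{4}{3}) / [(k+2) (k+1)] - rational in k. x = -\frac{5}{9}; t_0 = \frac{5}{8}; negate the roots.


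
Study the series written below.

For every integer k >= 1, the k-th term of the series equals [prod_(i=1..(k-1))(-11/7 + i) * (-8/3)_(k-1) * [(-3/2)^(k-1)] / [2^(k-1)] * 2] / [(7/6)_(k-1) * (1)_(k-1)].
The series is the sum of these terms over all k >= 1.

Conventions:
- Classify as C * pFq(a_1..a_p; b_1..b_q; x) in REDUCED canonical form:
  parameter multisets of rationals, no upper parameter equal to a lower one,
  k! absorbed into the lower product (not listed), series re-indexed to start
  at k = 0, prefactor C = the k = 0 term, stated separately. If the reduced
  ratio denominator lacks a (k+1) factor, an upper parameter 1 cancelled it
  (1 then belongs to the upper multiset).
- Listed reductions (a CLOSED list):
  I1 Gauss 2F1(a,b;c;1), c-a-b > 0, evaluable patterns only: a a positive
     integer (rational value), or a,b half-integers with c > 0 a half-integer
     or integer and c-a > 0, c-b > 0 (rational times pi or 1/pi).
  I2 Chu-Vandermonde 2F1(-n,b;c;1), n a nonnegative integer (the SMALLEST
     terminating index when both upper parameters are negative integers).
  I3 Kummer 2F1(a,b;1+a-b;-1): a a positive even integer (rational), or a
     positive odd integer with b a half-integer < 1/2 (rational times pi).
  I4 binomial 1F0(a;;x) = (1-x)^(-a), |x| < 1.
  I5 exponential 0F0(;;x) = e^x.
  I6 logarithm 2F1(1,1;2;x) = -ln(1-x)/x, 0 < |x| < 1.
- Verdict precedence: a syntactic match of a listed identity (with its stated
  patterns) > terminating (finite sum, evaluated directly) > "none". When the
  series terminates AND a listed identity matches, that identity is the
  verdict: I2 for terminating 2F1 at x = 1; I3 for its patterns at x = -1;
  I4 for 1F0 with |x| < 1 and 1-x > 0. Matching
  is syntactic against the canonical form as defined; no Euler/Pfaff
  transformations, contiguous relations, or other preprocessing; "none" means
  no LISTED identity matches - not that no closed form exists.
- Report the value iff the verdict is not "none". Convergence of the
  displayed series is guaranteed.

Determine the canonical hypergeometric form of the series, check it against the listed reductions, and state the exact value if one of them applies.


Prefactor 2, argument -3/4: 2F1 with upper {-8/3, -4/7} over lower {7/6}. Verdict: none. No listed pattern accepts 2F1(-8/3, -4/7; 7/6; -3/4).

Key step: t_0 being 2, (1)_k (prefactor 2) is k! itself.
Term ratio: r(k) = (-3/4) * (k-8/3) (k-4/7) / [(k+7/6) (k+1)] ; factor over Q: parameters, x = (-3/4), and C = 2.


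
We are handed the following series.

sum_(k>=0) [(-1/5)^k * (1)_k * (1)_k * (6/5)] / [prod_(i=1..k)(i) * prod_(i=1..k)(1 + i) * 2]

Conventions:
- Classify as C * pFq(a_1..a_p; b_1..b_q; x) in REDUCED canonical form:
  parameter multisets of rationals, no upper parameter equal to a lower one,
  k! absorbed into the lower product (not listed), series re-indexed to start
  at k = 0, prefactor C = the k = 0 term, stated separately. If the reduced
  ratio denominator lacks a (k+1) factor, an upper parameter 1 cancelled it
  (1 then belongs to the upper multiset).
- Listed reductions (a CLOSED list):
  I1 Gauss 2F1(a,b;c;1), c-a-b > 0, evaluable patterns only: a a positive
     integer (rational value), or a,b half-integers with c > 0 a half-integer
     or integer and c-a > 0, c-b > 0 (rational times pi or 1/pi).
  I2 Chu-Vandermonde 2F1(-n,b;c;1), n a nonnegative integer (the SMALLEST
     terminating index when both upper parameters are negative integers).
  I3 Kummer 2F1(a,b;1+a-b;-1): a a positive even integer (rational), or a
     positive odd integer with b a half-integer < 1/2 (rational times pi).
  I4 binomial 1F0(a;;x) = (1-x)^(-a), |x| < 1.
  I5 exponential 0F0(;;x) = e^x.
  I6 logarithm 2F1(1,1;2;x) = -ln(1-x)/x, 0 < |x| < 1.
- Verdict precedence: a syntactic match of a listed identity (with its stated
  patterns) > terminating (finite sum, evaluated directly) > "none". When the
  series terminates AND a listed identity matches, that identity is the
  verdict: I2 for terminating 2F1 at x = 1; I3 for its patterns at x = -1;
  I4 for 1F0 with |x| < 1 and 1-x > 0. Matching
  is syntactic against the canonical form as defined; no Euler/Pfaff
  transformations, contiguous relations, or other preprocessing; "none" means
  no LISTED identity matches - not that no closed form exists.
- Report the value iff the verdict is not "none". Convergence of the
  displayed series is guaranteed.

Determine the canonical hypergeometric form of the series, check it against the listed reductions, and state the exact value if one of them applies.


Canonical form: C = 3/5 times 2F1 with upper {1, 1}, lower {2}, x = -1/5. Verdict at x = -1/5: logarithm (I6) matches (the logarithm: parameters (1,1;2), x = -1/5). Its exact value is 3 * ln(6/5).

Structural cue: x = (-1/5) and the product of the first k integers (C = 3/5) is k!.
Step ratio: r(k) = (-1/5) * (k+1) (k+1) / [(k+2) (k+1)] ; factor over Q: parameters, x = (-1/5), and C = 3/5.


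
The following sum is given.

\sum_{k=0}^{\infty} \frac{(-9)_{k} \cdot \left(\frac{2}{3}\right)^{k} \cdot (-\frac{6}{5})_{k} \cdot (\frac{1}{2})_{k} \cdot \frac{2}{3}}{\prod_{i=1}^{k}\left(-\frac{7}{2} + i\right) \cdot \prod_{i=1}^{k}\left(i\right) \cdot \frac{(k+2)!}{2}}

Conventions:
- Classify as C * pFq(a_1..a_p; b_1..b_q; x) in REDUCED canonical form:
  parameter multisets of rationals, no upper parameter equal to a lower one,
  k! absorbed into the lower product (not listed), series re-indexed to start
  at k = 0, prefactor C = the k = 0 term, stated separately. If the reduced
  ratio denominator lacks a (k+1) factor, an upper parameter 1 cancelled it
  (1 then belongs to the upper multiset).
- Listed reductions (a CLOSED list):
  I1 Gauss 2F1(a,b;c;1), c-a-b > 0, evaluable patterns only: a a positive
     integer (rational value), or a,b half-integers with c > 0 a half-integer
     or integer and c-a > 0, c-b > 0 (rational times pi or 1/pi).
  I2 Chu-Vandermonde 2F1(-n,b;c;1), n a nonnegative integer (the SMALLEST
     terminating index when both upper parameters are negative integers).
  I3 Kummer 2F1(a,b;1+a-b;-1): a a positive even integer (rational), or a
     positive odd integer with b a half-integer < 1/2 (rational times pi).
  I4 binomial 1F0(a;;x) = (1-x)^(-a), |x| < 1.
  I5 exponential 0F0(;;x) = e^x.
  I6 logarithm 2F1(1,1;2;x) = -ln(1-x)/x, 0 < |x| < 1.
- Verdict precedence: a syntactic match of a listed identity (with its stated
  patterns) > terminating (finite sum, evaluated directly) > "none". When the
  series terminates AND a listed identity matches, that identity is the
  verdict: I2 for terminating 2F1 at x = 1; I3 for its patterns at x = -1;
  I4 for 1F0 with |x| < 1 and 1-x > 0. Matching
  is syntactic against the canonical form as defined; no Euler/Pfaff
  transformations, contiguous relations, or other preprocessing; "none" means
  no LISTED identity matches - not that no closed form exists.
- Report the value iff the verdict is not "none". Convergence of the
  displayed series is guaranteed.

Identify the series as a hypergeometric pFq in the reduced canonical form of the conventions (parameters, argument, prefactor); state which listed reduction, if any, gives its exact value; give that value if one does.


At argument \frac{2}{3}: a 3F2 with upper {-9, -\frac{6}{5}, \frac{1}{2}}, lower {-\frac{5}{2}, 3}, scaled by C = \frac{2}{3}. Verdict: terminating - upper parameter -9 makes this a finite sum (last index 9), evaluated exactly. Hence: \frac{12326933751826}{31715771484375}.

The tell: t_0 being \frac{2}{3}, the denominator's factorial ratio (C = 2/3) is a lower Pochhammer.
Adjacent-term ratio: r(k) = \frac{2}{3} * (k-9) (k-\frac{6}{5}) (k+\frac{1}{2}) / [(k-\frac{5}{2}) (k+3) (k+1)] - rational; roots negated = parameters, x = \frac{2}{3}, C = \frac{2}{3}.


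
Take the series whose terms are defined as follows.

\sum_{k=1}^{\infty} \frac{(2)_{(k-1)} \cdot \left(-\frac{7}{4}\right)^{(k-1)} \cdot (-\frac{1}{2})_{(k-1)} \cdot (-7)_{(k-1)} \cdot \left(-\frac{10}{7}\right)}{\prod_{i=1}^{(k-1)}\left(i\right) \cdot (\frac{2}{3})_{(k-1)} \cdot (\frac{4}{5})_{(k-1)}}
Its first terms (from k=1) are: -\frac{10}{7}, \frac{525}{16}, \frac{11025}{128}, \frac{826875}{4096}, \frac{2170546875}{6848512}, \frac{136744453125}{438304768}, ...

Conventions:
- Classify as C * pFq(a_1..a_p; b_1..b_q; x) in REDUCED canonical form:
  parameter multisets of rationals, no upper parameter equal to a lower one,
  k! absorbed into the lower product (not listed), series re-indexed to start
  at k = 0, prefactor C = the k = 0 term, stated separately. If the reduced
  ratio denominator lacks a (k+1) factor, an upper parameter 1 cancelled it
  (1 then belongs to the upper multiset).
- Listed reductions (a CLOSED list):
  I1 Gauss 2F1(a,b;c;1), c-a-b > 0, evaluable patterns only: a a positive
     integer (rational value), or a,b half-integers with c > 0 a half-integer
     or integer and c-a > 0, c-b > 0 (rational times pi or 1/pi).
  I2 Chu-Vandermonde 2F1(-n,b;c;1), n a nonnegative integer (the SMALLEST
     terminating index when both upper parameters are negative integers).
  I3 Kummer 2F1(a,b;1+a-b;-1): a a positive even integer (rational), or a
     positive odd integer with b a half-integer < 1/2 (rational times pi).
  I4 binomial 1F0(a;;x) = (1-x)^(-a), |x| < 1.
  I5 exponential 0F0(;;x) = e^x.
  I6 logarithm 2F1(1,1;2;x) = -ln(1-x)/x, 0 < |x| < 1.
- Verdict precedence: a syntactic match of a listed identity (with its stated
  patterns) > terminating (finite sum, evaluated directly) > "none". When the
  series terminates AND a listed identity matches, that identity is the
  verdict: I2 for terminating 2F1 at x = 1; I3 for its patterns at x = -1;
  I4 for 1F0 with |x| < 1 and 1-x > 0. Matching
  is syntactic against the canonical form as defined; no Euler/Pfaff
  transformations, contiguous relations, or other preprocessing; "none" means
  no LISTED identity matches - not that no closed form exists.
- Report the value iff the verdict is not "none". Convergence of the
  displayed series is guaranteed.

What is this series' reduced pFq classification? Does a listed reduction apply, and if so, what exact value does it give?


At argument -\frac{7}{4}: a 3F2 with upper {-7, -\frac{1}{2}, 2}, lower {\frac{2}{3}, \frac{4}{5}}, scaled by C = -\frac{10}{7}. Verdict: terminating - upper parameter -7 makes this a finite sum (last index 7), evaluated exactly. Value: \frac{1917335427559839055}{1645697652752384}.

Key step: from the first term -\frac{10}{7}: the product of the first k integers (prefactor -10/7) is k!.
Step ratio: r(k) = -\frac{7}{4} * (k-7) (k-\frac{1}{2}) (k+2) / [(k+\frac{2}{3}) (k+\frac{4}{5}) (k+1)] - poly over poly, x = -\frac{7}{4} from leading terms; C = -\frac{10}{7} at k = 0.


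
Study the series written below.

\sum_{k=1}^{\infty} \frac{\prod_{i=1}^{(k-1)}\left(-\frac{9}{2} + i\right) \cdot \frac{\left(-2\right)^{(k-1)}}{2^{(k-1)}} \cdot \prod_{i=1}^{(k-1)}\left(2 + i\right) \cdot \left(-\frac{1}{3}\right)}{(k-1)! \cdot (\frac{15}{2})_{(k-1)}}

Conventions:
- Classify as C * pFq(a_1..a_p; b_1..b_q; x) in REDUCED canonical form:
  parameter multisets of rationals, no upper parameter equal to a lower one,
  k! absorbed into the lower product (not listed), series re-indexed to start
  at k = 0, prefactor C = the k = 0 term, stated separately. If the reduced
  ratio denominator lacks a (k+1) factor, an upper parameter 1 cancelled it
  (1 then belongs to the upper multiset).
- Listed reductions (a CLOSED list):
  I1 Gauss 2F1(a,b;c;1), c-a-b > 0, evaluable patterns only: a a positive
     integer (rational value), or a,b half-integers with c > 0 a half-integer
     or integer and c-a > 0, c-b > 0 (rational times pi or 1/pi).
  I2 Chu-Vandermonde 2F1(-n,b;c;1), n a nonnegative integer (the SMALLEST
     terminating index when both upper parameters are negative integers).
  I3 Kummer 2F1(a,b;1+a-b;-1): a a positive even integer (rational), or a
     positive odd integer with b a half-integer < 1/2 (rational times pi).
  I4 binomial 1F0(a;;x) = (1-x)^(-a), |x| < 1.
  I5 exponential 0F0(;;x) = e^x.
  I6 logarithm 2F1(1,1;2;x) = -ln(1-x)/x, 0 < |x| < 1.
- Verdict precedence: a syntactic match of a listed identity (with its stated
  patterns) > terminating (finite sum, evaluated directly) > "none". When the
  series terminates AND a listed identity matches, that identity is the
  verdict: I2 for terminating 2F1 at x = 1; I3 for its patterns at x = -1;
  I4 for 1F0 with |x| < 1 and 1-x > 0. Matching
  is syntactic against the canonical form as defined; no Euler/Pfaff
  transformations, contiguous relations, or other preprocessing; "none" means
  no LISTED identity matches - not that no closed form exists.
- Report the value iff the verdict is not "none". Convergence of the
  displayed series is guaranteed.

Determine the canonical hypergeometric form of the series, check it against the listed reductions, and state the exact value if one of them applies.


Key step: t_0 being -\frac{1}{3}, the running product (C = -1/3, x = -1) telescopes to a rising factorial.
Adjacent-term ratio: r(k) = -1 * (k-\frac{7}{2}) (k+3) / [(k+\frac{15}{2}) (k+1)] ; factor over Q: parameters, x = -1, and C = -\frac{1}{3}.

Reduced: x = -1, 2F1, upper = {-\frac{7}{2}, 3}, lower = {\frac{15}{2}}, C = -\frac{1}{3}. Verdict: Kummer's theorem (I3) applies (x = -1; c = \frac{15}{2} equals 1+a-b for upper {-\frac{7}{2}, 3}: listed pattern). Exact value: \left(-\frac{3003}{8192}\right) \cdot \pi.


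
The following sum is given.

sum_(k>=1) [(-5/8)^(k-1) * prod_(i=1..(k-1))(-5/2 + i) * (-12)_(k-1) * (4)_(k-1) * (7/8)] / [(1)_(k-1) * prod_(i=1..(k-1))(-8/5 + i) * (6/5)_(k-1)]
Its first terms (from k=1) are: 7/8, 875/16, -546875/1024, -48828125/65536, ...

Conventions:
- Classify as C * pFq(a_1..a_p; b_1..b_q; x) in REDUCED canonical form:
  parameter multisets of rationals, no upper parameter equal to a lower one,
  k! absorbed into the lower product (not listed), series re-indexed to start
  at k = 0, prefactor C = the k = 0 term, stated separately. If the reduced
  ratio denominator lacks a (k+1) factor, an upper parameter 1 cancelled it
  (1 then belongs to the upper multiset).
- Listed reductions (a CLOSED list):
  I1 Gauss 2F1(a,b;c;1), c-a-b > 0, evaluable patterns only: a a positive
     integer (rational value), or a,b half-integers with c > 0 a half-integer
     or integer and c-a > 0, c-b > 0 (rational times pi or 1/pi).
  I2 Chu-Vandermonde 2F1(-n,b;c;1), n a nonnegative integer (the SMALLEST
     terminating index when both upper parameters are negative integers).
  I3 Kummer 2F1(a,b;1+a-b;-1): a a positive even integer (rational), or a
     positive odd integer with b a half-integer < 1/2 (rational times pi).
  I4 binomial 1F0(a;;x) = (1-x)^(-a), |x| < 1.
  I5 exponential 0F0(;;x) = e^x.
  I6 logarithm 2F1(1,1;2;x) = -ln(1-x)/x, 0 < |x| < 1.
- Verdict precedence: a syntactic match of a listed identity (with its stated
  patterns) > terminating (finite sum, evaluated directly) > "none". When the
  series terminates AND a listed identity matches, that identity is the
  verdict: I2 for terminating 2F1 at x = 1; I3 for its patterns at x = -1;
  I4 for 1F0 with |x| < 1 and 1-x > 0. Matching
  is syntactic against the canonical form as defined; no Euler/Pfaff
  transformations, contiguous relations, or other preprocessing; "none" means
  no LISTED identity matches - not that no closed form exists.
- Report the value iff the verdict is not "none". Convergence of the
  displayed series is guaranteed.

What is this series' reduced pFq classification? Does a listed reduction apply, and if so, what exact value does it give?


Structural cue: with t_0 = 7/8, (1)_k (C = 7/8, x = -5/8) is k! itself.
Adjacent-term ratio: r(k) = (-5/8) * (k-12) (k-3/2) (k+4) / [(k-3/5) (k+6/5) (k+1)] - poly over poly, x = (-5/8) from leading terms; C = 7/8 at k = 0.

x = -5/8 here; the reduced form reads 3F2, upper {-12, -3/2, 4}, lower {-3/5, 6/5}, C = 7/8. Verdict: terminating - the sum ends at index 12 because -12 is a negative integer; exact evaluation follows. Its exact value is -2050750600566775698788573704806797591/363699789468363230290164523728896.


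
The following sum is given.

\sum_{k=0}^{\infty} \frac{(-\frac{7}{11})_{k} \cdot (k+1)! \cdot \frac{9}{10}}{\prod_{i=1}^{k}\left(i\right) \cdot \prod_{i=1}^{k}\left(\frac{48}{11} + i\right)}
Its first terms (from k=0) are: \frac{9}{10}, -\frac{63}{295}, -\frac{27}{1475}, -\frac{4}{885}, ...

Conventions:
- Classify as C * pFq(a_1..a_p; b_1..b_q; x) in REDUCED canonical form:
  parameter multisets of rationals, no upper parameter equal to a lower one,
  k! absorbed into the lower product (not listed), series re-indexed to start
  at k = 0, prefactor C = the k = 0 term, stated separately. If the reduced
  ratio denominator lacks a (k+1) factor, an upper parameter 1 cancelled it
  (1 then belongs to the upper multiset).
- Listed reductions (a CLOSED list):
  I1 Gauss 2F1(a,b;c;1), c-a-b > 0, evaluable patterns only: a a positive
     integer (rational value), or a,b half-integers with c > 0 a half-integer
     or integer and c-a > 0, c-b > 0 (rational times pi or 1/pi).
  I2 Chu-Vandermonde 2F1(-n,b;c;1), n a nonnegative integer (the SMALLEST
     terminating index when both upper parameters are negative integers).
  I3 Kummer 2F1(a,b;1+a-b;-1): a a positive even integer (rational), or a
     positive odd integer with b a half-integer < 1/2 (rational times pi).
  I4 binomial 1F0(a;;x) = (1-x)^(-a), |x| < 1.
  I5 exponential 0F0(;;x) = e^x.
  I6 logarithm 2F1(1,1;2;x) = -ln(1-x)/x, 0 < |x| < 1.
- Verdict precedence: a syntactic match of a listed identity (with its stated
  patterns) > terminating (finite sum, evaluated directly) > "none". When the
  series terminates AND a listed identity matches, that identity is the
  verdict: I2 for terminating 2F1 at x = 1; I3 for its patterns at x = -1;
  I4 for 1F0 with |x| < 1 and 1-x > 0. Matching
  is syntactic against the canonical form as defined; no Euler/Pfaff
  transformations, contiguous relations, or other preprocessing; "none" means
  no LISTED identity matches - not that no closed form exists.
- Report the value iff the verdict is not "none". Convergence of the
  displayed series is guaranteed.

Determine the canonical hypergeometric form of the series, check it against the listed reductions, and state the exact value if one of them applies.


At argument 1: a 2F1 with upper {-\frac{7}{11}, 2}, lower {\frac{59}{11}}, scaled by C = \frac{9}{10}. Verdict: Gauss (I1, integer-parameter pattern) fires (x = 1: the Gamma ratio telescopes since c-a-b = 4 > 0 and a = 2 in Z>0). Exact value: \frac{1998}{3025}.

Key observation: from the first term \frac{9}{10}: the lower running product (prefactor 9/10) is a rising factorial.
Ratio: r(k) = 1 * (k-\frac{7}{11}) (k+2) / [(k+\frac{59}{11}) (k+1)] ; factor over Q: parameters, x = 1, and C = \frac{9}{10}.


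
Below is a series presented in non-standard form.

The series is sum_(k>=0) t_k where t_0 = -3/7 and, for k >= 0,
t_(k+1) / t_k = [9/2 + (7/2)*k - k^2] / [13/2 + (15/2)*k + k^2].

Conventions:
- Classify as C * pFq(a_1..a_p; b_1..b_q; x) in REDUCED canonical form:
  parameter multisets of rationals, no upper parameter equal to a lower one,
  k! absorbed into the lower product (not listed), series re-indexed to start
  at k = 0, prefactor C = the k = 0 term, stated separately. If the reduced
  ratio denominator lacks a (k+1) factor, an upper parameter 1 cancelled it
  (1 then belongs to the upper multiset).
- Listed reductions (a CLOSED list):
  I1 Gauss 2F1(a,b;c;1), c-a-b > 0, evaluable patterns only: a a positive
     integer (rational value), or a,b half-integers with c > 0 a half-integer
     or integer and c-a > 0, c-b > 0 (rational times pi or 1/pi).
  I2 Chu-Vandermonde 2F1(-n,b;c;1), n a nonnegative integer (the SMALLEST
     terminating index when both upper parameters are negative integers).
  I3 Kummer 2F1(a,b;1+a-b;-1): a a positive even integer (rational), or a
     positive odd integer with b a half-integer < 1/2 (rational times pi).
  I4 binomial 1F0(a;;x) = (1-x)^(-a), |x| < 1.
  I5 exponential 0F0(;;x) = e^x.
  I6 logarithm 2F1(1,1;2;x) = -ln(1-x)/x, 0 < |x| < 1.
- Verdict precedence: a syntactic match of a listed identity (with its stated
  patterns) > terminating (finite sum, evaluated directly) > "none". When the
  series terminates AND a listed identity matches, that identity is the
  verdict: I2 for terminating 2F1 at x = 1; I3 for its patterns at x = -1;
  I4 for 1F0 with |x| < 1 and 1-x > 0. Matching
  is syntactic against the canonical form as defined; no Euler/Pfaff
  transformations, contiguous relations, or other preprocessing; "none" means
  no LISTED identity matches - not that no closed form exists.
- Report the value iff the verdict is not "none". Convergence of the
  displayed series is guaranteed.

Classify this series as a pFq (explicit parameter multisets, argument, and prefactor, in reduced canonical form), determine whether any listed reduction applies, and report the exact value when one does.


With C = -3/7: the canonical form is 2F1(-9/2, 1; 13/2; -1). Verdict: the Kummer evaluation I3 applies (x = -1; c = 13/2 equals 1+a-b for upper {-9/2, 1}: listed pattern). Value: (-297/1024) * pi.

First insight: t_0 = -3/7 here, and the expanded ratio factors over Q; C = -3/7, roots give parameters.
Ratio: r(k) = (-1) * (k-9/2) (k+1) / [(k+13/2) (k+1)] ; factor over Q: parameters, x = (-1), and C = -3/7.


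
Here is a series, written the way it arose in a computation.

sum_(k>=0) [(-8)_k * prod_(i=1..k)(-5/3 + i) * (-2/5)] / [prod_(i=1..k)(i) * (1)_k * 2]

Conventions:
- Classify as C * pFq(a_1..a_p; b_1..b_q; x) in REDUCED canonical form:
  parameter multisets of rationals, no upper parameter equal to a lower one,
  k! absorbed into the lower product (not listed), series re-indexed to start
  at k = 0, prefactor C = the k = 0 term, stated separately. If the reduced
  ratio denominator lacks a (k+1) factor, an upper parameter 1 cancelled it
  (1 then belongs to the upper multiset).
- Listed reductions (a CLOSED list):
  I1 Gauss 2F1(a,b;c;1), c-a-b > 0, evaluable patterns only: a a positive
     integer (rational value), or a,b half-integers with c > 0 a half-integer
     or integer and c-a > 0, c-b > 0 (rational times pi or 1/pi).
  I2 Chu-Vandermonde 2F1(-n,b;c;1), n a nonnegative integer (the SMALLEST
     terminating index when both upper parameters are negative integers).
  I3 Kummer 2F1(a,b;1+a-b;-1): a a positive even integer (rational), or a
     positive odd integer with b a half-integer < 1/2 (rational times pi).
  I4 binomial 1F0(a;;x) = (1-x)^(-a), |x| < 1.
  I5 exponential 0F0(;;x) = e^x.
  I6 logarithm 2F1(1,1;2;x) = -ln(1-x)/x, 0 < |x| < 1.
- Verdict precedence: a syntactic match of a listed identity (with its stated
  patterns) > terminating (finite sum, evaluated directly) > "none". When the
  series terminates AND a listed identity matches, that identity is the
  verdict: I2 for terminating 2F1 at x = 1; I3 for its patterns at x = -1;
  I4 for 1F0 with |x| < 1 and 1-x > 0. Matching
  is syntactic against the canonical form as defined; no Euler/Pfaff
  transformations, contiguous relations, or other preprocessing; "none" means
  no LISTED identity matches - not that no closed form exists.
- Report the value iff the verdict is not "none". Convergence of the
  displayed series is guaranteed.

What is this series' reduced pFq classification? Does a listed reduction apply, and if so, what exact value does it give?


Reduced: x = 1, 2F1, upper = {-8, -2/3}, lower = {1}, C = -1/5. Verdict: this is Chu-Vandermonde (I2) (terminating 2F1 at x = 1 with n = 8, b = -2/3, c = 1). Sum: -55913/59049.

Key step: from the first term -1/5: the running product (C = -1/5, x = 1) telescopes to a rising factorial.
Step ratio: r(k) = 1 * (k-8) (k-2/3) / [(k+1) (k+1)] - rational; roots negated = parameters, x = 1, C = -1/5.


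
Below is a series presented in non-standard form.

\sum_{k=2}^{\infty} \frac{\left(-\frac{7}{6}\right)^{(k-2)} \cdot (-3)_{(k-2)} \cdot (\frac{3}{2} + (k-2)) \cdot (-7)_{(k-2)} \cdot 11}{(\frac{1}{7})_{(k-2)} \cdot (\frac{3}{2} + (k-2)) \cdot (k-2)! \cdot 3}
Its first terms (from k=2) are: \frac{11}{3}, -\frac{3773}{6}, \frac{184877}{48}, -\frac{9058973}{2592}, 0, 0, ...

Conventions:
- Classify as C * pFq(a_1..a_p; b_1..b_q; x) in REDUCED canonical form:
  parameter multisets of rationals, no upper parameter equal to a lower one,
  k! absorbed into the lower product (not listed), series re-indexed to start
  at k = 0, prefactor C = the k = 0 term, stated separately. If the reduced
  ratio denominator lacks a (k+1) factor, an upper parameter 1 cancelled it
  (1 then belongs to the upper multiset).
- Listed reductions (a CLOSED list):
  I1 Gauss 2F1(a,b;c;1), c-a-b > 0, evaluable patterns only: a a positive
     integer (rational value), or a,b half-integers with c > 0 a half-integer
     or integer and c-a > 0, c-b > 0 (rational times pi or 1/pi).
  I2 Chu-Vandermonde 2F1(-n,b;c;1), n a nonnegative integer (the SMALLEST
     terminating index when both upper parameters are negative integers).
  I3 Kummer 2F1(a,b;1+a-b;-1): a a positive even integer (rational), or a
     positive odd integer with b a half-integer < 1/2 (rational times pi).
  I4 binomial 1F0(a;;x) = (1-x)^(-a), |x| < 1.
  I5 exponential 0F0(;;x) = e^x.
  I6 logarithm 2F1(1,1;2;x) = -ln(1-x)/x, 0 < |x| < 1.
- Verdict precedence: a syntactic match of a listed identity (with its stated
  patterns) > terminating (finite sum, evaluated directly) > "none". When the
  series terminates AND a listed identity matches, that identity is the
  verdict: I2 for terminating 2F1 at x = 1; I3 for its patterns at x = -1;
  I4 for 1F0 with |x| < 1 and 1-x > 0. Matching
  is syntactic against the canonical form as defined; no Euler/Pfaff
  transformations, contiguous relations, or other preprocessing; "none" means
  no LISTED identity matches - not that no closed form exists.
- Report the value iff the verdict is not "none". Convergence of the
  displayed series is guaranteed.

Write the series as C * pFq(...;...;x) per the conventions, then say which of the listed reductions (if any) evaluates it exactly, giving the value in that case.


Canonical form: C = \frac{11}{3} times 2F1 with upper {-7, -3}, lower {\frac{1}{7}}, x = -\frac{7}{6}. Verdict: terminating at k = 3: the factor (-3)_k kills every later term; summing the 4 survivors is exact. Hence: -\frac{696047}{2592}.

Structural cue: t_0 being \frac{11}{3}, the constant factors (C = 11/3, x = -7/6) combine into one prefactor.
Adjacent-term ratio: r(k) = -\frac{7}{6} * (k-7) (k-3) / [(k+\frac{1}{7}) (k+1)] - rational in k, leading ratio -\frac{7}{6}; with t_0 = \frac{11}{3}, classification follows.


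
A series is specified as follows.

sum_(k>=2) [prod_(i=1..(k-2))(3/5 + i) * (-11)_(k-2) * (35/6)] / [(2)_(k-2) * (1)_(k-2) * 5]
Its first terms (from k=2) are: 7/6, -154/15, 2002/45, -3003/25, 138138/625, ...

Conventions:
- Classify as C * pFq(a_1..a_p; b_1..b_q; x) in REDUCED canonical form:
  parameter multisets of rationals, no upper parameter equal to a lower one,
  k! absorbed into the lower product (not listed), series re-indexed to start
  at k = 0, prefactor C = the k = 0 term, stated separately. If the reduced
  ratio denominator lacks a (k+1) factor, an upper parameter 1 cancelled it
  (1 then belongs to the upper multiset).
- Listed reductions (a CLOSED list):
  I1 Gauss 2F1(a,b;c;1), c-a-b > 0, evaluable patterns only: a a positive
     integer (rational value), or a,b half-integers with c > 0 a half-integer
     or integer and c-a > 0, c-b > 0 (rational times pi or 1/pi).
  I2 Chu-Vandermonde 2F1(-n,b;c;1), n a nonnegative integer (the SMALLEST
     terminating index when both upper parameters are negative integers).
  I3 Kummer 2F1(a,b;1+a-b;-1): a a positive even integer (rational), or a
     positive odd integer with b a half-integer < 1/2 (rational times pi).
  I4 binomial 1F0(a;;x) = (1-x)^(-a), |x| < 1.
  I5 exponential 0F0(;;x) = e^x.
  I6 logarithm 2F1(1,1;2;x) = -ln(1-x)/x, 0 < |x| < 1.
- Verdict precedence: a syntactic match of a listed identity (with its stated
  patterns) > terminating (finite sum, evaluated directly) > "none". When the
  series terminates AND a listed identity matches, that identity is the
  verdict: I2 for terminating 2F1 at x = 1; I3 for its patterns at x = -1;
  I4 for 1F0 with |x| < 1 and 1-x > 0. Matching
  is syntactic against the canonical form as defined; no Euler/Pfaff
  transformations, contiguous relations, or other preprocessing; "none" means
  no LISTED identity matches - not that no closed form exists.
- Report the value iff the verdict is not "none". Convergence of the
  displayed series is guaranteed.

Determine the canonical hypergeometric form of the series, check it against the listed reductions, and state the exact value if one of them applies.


x = 1 here; the reduced form reads 2F1, upper {-11, 8/5}, lower {2}, C = 7/6. Verdict at x = 1: the Chu-Vandermonde identity I2 matches (terminating 2F1 at x = 1 with n = 11, b = 8/5, c = 2). Its exact value is 37663262/3662109375.

The tell: t_0 = 7/6 here, and (1)_k (prefactor 7/6) is k! itself.
Ratio: r(k) = 1 * (k-11) (k+8/5) / [(k+2) (k+1)] - rational in k. x = 1; t_0 = 7/6; negate the roots.


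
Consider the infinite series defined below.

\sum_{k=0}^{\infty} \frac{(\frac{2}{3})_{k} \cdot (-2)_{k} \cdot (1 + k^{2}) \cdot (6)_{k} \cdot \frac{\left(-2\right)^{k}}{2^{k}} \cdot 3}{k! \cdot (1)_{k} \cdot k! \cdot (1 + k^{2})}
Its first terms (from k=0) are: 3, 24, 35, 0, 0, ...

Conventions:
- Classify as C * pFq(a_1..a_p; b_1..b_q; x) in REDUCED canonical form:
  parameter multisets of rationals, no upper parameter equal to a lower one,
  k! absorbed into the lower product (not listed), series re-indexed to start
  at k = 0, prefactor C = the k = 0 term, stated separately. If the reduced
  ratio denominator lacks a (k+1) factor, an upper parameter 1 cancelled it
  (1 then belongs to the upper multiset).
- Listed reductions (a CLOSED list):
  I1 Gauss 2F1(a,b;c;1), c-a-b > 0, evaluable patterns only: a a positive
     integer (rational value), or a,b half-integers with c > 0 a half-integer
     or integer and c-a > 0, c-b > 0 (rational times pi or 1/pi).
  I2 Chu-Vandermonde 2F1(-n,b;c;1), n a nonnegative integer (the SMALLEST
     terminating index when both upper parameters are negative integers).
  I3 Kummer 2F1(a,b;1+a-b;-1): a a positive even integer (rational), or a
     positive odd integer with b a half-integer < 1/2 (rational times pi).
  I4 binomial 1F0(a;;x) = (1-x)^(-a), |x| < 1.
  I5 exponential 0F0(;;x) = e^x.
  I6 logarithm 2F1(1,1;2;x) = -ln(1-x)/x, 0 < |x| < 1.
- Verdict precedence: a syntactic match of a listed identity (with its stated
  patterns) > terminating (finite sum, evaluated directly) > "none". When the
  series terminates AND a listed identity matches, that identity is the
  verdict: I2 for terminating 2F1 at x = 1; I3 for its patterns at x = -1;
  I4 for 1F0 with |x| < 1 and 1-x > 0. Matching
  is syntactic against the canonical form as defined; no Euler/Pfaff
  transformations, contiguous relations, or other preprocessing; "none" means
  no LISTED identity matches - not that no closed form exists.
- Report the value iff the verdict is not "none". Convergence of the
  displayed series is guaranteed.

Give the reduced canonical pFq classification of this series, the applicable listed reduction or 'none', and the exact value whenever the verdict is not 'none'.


Classification (C = 3): 3F2 with upper {-2, \frac{2}{3}, 6}, lower {1, 1}, argument x = -1. Verdict: terminating - no listed pattern fits, but -2 in the upper list cuts the series at k = 2; direct evaluation. Hence: 62.

The tell: with t_0 = 3, striking the common factor k^2 + 1 reduces the term (C = 3).
Adjacent-term ratio: r(k) = -1 * (k-2) (k+\frac{2}{3}) (k+6) / [(k+1) (k+1) (k+1)] - rational in k, leading ratio -1; with t_0 = 3, classification follows.


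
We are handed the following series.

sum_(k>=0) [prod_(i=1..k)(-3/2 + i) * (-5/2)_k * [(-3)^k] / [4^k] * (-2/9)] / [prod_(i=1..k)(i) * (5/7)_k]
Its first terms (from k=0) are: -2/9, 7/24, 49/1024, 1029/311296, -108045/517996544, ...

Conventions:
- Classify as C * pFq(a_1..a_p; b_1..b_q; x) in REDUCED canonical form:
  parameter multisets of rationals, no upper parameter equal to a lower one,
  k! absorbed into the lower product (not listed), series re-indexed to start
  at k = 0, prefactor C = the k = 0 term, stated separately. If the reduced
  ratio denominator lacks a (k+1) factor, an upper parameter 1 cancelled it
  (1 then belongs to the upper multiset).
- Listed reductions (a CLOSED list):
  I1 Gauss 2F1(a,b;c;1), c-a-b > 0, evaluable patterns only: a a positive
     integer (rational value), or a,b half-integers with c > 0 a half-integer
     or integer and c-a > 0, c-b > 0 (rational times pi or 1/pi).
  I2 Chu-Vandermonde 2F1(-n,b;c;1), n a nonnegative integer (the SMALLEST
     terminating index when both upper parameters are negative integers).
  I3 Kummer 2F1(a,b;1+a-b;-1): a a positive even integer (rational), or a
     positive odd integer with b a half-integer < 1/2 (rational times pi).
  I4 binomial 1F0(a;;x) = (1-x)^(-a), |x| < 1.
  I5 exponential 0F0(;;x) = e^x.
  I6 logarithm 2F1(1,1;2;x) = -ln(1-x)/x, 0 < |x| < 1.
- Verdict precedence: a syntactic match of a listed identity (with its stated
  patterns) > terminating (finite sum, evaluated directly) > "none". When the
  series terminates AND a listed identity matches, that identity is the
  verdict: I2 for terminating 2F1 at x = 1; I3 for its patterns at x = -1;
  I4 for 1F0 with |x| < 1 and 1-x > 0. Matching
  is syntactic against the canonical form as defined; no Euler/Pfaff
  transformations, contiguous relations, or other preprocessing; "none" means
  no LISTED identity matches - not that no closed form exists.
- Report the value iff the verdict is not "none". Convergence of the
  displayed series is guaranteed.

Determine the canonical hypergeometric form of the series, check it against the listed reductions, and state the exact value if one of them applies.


Key observation: with t_0 = -2/9, the two geometric factors (C = -2/9, x = -3/4) combine into one argument.
Term ratio: r(k) = (-3/4) * (k-5/2) (k-1/2) / [(k+5/7) (k+1)] - rational; roots negated = parameters, x = (-3/4), C = -2/9.

With C = -2/9: the canonical form is 2F1(-5/2, -1/2; 5/7; -3/4). Verdict: none. No listed pattern accepts 2F1(-5/2, -1/2; 5/7; -3/4).
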